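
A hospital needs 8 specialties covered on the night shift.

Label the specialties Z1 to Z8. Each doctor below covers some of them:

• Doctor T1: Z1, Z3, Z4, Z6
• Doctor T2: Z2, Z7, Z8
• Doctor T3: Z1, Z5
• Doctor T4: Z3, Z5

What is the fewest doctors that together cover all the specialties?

3

T1 and T2 and T4 together: T1 ∪ T2 ∪ T4 = {Z1, Z2, Z3, Z4, Z5, Z6, Z7, Z8} — every specialty is covered.
Only T2 contains Z2, so T2 is forced; the remaining 5 specialties need at least 2 more doctors (each remaining doctor adds at most 4) — so at least 3 doctors are needed, and 3 is optimal.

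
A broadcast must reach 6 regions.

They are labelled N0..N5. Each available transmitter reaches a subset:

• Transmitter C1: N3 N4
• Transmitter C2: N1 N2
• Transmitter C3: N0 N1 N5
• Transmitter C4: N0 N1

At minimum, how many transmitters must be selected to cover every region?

C1 and C2 and C3 together: C1 ∪ C2 ∪ C3 = {N0, N1, N2, N3, N4, N5} — every region is covered.
Only C2 contains N2, so C2 is forced; the remaining 4 regions need at least 2 more transmitters (each remaining transmitter adds at most 2) — so at least 3 transmitters are needed, and 3 is optimal.

3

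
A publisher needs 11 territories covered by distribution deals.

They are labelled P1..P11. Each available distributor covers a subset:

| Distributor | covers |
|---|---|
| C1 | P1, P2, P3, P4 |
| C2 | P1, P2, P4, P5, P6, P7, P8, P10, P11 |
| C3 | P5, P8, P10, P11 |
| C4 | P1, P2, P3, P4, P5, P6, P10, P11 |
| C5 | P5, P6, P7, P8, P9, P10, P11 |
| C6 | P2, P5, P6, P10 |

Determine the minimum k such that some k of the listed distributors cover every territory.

C1 and C5 together: C1 ∪ C5 = {P1, P2, P3, P4, P5, P6, P7, P8, P9, P10, P11} — every territory is covered.
No single distributor has all 11 territories (the largest, C2, has 9), so 2 is optimal.

2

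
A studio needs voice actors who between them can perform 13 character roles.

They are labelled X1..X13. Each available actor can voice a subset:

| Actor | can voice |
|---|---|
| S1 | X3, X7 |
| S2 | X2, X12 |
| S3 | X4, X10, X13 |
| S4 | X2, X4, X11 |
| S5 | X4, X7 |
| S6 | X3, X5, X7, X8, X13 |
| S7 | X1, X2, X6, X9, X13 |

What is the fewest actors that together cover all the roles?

5

Take {S2, S3, S4, S6, S7}. Their union is {X1, X2, X3, X4, X5, X6, X7, X8, X9, X10, X11, X12, X13}, which is all 13 roles.
No 4 of the 7 actors cover everything (all 35 combinations miss at least one role), so 5 is optimal.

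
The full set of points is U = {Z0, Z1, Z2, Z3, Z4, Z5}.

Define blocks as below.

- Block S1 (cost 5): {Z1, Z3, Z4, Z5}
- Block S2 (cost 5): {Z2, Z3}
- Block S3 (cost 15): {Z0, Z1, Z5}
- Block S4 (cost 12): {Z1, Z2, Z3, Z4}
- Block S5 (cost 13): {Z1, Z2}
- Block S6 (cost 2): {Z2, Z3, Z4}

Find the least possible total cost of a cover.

17

S3, S6 together cover every point (S3 ∪ S6 = {Z0, Z1, Z2, Z3, Z4, Z5}); total cost 15 + 2 = 17.
The greedy pick S6, S1, S3 costs 22; no covering selection beats 17.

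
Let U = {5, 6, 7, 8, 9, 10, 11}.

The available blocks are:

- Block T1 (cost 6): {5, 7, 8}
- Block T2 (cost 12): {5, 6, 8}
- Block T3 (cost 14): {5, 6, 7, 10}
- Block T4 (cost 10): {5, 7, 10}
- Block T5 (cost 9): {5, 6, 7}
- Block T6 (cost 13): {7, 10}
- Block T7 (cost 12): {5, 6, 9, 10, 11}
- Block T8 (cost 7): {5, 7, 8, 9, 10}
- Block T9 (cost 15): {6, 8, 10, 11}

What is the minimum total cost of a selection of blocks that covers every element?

18

T1, T7 together cover every element (T1 ∪ T7 = {5, 6, 7, 8, 9, 10, 11}); total cost 6 + 12 = 18.
The greedy pick T8, T7 costs 19; no covering selection beats 18.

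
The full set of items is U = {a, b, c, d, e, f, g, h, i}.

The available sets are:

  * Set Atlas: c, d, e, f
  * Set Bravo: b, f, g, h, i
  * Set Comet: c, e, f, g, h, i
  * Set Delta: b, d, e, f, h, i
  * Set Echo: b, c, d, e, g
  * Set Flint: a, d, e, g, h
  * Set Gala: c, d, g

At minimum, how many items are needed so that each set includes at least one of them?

2

The 2 items {f, g} hit every set.
No single item lies in every set, so at least 2 are needed and 2 is optimal.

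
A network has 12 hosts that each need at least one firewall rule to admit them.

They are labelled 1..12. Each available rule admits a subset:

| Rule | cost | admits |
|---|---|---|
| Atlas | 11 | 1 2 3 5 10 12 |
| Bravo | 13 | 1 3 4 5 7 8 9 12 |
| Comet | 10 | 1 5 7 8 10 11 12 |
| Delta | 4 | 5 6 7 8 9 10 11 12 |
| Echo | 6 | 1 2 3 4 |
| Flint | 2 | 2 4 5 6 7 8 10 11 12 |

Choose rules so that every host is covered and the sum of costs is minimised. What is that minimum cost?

10

Delta, Echo together cover every host (Delta ∪ Echo = {1, 2, 3, 4, 5, 6, 7, 8, 9, 10, 11, 12}); total cost 4 + 6 = 10.
The greedy pick Flint, Echo, Delta costs 12; no covering selection beats 10.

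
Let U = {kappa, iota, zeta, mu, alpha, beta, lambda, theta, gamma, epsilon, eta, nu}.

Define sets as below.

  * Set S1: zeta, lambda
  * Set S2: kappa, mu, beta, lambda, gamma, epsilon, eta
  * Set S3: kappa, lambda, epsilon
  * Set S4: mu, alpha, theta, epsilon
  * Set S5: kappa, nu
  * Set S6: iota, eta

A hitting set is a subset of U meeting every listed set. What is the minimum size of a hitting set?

Take H = {kappa, iota, lambda, epsilon}. Each listed set contains at least one of these, so H is a hitting set of size 4.
The sets S1, S4, S5, S6 are pairwise disjoint, so any hitting set needs a separate element for each — at least 4. Hence 4 is optimal.

4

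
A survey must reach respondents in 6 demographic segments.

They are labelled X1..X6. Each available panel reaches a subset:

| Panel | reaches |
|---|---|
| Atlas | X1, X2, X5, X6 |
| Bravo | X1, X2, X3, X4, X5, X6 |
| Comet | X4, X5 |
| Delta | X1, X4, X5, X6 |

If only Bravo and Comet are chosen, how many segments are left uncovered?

Union of Bravo, Comet = {X1, X2, X3, X4, X5, X6} — that's every segment, so 0 are uncovered.

0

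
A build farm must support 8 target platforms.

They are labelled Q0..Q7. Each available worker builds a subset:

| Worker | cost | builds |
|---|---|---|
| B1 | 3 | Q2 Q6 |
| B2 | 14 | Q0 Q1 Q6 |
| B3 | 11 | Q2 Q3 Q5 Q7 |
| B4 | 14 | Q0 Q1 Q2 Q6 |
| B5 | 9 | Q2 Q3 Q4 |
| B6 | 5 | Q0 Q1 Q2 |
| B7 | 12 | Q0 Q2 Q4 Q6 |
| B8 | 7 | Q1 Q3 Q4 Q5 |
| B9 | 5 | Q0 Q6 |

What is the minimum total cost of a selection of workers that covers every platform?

B3, B8, B9 together cover every platform (B3 ∪ B8 ∪ B9 = {Q0, Q1, Q2, Q3, Q4, Q5, Q6, Q7}); total cost 11 + 7 + 5 = 23.
The greedy pick B1, B8, B6, B3 costs 26; no covering selection beats 23.

23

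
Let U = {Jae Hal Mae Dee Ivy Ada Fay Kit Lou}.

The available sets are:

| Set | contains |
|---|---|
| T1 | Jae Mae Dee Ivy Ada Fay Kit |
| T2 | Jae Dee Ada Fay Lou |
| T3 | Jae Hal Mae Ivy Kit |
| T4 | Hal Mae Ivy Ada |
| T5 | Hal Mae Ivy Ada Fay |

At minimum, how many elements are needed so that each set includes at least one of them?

2

H = {Jae, Hal} meets every set (each contains at least one member of H), and |H| = 2.
No single element lies in every set, so at least 2 are needed and 2 is optimal.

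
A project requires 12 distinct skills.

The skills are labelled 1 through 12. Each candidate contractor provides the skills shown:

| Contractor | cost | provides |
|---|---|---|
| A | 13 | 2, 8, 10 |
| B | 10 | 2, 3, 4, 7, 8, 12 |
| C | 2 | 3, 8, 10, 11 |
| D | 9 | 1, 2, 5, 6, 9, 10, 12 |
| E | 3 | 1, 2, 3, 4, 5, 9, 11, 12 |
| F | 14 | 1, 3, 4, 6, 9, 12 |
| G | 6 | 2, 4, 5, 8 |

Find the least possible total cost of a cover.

21

B, C, D together cover every skill (B ∪ C ∪ D = {1, 2, 3, 4, 5, 6, 7, 8, 9, 10, 11, 12}); total cost 10 + 2 + 9 = 21.
The greedy pick E, C, D, B costs 24; no covering selection beats 21.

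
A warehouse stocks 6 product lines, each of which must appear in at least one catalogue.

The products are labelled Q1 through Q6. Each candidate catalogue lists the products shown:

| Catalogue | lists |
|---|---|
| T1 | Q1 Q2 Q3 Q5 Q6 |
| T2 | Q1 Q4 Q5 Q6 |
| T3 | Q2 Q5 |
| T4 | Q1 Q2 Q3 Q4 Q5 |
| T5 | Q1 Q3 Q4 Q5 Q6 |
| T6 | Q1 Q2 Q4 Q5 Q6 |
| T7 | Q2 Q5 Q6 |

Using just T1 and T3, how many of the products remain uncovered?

Union of T1, T3 = {Q1, Q2, Q3, Q5, Q6}.
Not covered: Q4 — 1 product.

1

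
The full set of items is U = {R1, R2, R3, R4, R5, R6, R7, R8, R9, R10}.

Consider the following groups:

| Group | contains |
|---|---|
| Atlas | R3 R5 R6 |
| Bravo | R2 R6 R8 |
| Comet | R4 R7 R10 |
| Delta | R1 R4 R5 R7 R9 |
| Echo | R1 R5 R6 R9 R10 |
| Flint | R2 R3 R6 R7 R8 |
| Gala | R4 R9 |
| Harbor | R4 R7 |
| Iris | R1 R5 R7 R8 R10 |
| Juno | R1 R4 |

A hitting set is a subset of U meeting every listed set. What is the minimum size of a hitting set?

3

H = {R2, R4, R5} meets every group (each contains at least one member of H), and |H| = 3.
No choice of 2 items meets every group, so 3 is the minimum.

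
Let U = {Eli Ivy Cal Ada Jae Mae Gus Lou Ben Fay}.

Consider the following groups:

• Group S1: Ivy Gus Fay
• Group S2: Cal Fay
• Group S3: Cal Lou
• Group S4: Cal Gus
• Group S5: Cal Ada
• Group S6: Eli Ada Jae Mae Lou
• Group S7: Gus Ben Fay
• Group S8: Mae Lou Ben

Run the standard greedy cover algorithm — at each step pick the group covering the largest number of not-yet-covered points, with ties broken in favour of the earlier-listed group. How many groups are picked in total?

4

Greedy: pick S6 (covers 5 new) → pick S1 (covers 3 new) → pick S2 (covers 1 new) → pick S7 (covers 1 new). Total picks: 4.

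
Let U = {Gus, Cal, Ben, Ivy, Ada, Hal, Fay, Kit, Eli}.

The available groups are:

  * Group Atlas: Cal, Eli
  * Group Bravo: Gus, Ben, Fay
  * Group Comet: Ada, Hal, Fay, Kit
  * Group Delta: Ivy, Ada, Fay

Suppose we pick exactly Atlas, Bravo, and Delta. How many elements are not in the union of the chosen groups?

Union of Atlas, Bravo, Delta = {Gus, Cal, Ben, Ivy, Ada, Fay, Eli}.
Not covered: Hal, Kit — 2 elements.

2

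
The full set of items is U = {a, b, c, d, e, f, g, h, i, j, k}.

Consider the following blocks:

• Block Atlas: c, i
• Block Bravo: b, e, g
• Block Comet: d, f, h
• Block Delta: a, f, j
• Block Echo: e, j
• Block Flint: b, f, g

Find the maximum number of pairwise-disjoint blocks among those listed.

3

Atlas, Echo, Flint are pairwise disjoint (Atlas={c,i}; Echo={e,j}; Flint={b,f,g}).
Every remaining block overlaps one of these, and no 4 of the listed blocks are pairwise disjoint, so 3 is the maximum.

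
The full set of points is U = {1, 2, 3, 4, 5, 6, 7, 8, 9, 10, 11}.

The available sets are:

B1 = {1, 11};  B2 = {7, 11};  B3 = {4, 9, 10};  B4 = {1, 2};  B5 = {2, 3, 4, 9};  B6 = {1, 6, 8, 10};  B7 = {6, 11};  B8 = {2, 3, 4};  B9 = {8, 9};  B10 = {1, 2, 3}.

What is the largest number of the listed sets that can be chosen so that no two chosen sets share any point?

3

B2, B5, B6 are pairwise disjoint (B2={7,11}; B5={2,3,4,9}; B6={1,6,8,10}).
Every remaining set overlaps one of these, and no 4 of the listed sets are pairwise disjoint, so 3 is the maximum.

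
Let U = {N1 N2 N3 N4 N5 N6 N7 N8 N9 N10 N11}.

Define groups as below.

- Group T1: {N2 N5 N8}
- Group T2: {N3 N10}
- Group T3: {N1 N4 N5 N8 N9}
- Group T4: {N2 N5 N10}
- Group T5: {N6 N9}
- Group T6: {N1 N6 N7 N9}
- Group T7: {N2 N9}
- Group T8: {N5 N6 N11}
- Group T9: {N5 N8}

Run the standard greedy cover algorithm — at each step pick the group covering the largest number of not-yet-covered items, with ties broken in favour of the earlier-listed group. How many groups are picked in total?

5

Greedy: pick T3 (covers 5 new) → pick T2 (covers 2 new) → pick T6 (covers 2 new) → pick T1 (covers 1 new) → pick T8 (covers 1 new). Total picks: 5.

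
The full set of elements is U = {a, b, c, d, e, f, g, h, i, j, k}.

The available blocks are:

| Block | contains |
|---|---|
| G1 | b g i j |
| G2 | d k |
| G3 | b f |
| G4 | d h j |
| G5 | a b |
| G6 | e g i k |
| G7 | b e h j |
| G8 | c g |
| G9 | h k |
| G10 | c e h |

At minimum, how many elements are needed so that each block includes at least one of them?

T = {b, c, h, k} meets every block (each contains at least one member of T), and |T| = 4.
No choice of 3 elements meets every block, so 4 is the minimum.

4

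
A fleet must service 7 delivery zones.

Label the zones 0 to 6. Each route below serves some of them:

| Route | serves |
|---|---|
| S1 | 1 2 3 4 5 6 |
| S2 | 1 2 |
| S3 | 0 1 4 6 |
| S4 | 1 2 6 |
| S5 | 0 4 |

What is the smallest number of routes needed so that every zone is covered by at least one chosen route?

2

Take {S1, S3}. Their union is {0, 1, 2, 3, 4, 5, 6}, which is all 7 zones.
No single route has all 7 zones (the largest, S1, has 6), so 2 is optimal.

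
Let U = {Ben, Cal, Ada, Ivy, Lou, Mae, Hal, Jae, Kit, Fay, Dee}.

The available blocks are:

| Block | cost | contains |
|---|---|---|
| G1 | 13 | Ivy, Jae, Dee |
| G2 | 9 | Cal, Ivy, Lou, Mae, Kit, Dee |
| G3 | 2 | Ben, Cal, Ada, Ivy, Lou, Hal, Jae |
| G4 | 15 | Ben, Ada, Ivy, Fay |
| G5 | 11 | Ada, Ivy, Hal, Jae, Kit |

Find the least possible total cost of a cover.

26

G2, G3, G4 together cover every item (G2 ∪ G3 ∪ G4 = {Ben, Cal, Ada, Ivy, Lou, Mae, Hal, Jae, Kit, Fay, Dee}); total cost 9 + 2 + 15 = 26.
No covering selection has total cost below 26.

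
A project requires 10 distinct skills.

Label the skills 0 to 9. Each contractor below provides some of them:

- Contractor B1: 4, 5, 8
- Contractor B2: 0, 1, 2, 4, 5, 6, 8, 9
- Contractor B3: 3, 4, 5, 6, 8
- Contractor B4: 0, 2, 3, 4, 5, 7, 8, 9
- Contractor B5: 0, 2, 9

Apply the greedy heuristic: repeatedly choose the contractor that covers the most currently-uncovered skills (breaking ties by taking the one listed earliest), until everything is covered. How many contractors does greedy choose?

2

Greedy: pick B2 (covers 8 new) → pick B4 (covers 2 new). Total picks: 2.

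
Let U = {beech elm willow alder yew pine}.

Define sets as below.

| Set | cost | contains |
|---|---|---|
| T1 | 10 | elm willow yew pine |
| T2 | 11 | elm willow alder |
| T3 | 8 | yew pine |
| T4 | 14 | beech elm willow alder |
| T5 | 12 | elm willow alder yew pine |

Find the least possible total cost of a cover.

T3, T4 together cover every element (T3 ∪ T4 = {beech, elm, willow, alder, yew, pine}); total cost 8 + 14 = 22.
The greedy pick T5, T4 costs 26; no covering selection beats 22.

22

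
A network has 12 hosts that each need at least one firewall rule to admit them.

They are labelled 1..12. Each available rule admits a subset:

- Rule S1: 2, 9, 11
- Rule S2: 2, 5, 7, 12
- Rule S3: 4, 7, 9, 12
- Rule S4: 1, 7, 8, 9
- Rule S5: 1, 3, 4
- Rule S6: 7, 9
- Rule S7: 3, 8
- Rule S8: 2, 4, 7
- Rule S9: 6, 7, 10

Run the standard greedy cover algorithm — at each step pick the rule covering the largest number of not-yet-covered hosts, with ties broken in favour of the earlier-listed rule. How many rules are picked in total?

Greedy: pick S2 (covers 4 new) → pick S4 (covers 3 new) → pick S5 (covers 2 new) → pick S9 (covers 2 new) → pick S1 (covers 1 new). Total picks: 5.

5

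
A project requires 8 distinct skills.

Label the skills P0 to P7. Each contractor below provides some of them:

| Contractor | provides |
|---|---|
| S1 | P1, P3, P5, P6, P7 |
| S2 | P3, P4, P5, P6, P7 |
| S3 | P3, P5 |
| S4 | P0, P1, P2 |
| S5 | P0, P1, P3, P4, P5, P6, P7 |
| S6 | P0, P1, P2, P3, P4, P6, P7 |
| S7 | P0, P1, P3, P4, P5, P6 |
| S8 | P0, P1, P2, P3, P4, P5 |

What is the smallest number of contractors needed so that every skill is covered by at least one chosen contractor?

2

Take {S2, S8}. Their union is {P0, P1, P2, P3, P4, P5, P6, P7}, which is all 8 skills.
No single contractor has all 8 skills (the largest, S5, has 7), so 2 is optimal.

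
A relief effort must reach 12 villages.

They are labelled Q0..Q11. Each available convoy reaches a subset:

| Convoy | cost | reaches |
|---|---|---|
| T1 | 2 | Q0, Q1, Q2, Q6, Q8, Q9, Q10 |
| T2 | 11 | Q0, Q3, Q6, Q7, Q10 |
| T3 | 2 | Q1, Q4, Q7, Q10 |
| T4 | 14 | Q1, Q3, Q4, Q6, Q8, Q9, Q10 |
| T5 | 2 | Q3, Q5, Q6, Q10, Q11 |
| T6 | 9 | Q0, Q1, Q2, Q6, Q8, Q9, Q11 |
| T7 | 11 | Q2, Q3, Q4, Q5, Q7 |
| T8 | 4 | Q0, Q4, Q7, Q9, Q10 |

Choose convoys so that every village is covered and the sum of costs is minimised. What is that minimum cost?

T1, T3, T5 together cover every village (T1 ∪ T3 ∪ T5 = {Q0, Q1, Q2, Q3, Q4, Q5, Q6, Q7, Q8, Q9, Q10, Q11}); total cost 2 + 2 + 2 = 6.
No covering selection has total cost below 6.

6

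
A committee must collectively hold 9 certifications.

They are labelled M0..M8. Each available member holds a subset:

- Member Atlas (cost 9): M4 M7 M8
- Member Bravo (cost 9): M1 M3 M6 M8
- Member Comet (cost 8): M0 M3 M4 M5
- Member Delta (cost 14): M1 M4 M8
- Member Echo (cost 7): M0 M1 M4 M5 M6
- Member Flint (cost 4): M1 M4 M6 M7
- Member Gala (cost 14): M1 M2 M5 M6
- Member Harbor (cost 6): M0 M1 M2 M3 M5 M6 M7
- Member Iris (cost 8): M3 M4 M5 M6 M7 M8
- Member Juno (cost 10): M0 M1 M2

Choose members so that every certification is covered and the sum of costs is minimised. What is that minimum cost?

14

Harbor, Iris together cover every certification (Harbor ∪ Iris = {M0, M1, M2, M3, M4, M5, M6, M7, M8}); total cost 6 + 8 = 14.
The greedy pick Harbor, Flint, Iris costs 18; no covering selection beats 14.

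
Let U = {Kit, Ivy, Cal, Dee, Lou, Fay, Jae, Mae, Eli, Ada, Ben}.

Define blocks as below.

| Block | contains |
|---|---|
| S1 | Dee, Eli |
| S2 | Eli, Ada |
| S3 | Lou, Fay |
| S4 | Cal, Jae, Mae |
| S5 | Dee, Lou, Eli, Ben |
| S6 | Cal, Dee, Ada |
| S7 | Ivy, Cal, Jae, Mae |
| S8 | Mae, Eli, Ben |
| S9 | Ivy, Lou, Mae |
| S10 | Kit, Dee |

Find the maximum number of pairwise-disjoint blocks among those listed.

S2, S3, S7, S10 are pairwise disjoint (S2={Eli,Ada}; S3={Lou,Fay}; S7={Ivy,Cal,Jae,Mae}; S10={Kit,Dee}).
Every remaining block overlaps one of these, and no 5 of the listed blocks are pairwise disjoint, so 4 is the maximum.

4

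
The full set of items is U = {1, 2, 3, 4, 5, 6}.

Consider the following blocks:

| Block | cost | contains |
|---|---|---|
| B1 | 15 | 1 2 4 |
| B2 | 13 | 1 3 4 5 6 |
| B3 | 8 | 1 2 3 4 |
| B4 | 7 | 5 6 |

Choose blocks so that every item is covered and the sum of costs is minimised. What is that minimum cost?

B3, B4 together cover every item (B3 ∪ B4 = {1, 2, 3, 4, 5, 6}); total cost 8 + 7 = 15.
No covering selection has total cost below 15.

15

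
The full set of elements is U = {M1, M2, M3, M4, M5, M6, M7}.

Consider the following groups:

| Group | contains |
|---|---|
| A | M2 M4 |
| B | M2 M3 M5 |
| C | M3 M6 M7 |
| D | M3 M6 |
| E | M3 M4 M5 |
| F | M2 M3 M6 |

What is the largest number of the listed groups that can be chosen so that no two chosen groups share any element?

2

A, D are pairwise disjoint (A={M2,M4}; D={M3,M6}).
Every remaining group overlaps one of these, and no 3 of the listed groups are pairwise disjoint, so 2 is the maximum.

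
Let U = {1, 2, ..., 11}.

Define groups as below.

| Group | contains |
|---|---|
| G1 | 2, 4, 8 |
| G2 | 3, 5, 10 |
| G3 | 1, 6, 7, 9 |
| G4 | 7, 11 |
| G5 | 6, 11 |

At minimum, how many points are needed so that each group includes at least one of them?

Take H = {3, 4, 6, 11}. Each listed group contains at least one of these, so H is a hitting set of size 4.
No choice of 3 points meets every group, so 4 is the minimum.

4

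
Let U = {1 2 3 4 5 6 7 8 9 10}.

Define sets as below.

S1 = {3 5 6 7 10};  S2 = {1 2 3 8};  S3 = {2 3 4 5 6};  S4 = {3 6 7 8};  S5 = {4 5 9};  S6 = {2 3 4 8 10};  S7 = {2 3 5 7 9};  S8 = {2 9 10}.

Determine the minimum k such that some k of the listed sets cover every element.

S1, S2, and S5 cover everything between them: the union {1, 2, 3, 4, 5, 6, 7, 8, 9, 10} is all of U.
Only S2 contains 1, so S2 is forced; the remaining 6 elements need at least 2 more sets (each remaining set adds at most 4) — so at least 3 sets are needed, and 3 is optimal.

3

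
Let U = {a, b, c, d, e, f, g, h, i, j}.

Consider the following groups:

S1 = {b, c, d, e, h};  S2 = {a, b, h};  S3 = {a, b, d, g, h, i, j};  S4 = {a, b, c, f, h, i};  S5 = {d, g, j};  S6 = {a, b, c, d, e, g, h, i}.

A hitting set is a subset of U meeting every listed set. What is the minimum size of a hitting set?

2

The 2 items {b, j} hit every group.
The groups S4, S5 are pairwise disjoint, so any hitting set needs a separate item for each — at least 2. Hence 2 is optimal.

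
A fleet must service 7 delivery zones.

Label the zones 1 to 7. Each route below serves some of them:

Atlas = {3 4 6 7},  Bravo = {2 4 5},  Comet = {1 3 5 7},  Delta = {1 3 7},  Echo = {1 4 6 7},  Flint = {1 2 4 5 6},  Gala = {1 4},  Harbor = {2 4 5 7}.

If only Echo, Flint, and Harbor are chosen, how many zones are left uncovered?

Union of Echo, Flint, Harbor = {1, 2, 4, 5, 6, 7}.
Not covered: 3 — 1 zone.

1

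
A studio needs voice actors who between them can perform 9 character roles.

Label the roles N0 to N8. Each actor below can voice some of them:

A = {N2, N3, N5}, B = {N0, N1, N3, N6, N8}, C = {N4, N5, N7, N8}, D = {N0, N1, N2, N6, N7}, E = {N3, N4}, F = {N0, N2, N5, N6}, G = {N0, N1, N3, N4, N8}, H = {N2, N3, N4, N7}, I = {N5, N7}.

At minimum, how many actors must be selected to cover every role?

Take {D, G, I}. Their union is {N0, N1, N2, N3, N4, N5, N6, N7, N8}, which is all 9 roles.
No 2 of the 9 actors cover everything (all 36 combinations miss at least one role), so 3 is optimal.

3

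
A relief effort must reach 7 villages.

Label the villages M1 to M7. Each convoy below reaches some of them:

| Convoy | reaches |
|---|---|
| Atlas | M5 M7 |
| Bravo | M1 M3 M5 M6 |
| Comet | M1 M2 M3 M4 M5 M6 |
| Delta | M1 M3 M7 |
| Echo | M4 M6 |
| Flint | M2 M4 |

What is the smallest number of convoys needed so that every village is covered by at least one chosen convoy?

Atlas and Comet together: Atlas ∪ Comet = {M1, M2, M3, M4, M5, M6, M7} — every village is covered.
No single convoy has all 7 villages (the largest, Comet, has 6), so 2 is optimal.

2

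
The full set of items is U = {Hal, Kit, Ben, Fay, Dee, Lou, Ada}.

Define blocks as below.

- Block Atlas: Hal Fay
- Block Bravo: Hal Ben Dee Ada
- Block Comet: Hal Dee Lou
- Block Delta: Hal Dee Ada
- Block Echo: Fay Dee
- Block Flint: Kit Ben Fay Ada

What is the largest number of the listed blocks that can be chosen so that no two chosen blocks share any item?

2

Comet, Flint are pairwise disjoint (Comet={Hal,Dee,Lou}; Flint={Kit,Ben,Fay,Ada}).
Every remaining block overlaps one of these, and no 3 of the listed blocks are pairwise disjoint, so 2 is the maximum.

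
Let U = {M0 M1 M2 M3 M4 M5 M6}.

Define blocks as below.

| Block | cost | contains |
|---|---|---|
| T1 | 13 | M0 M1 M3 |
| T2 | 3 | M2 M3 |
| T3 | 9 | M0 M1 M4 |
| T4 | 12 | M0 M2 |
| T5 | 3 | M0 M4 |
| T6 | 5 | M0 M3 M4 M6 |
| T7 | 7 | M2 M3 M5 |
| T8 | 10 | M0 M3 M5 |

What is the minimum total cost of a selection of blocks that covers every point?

21

T3, T6, T7 together cover every point (T3 ∪ T6 ∪ T7 = {M0, M1, M2, M3, M4, M5, M6}); total cost 9 + 5 + 7 = 21.
The greedy pick T6, T2, T7, T3 costs 24; no covering selection beats 21.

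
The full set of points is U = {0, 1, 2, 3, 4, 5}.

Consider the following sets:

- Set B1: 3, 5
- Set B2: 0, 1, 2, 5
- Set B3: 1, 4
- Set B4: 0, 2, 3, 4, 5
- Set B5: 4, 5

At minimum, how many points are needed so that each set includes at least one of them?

2

Take H = {1, 5}. Each listed set contains at least one of these, so H is a hitting set of size 2.
The sets B1, B3 are pairwise disjoint, so any hitting set needs a separate point for each — at least 2. Hence 2 is optimal.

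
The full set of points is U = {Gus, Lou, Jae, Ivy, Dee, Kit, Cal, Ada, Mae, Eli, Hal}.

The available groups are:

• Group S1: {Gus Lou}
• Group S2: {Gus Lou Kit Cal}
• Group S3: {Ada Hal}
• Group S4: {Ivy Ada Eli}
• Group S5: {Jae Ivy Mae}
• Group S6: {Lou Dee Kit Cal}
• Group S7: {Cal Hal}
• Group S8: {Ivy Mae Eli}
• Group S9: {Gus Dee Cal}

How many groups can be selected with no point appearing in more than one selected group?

3

S3, S6, S8 are pairwise disjoint (S3={Ada,Hal}; S6={Lou,Dee,Kit,Cal}; S8={Ivy,Mae,Eli}).
Every remaining group overlaps one of these, and no 4 of the listed groups are pairwise disjoint, so 3 is the maximum.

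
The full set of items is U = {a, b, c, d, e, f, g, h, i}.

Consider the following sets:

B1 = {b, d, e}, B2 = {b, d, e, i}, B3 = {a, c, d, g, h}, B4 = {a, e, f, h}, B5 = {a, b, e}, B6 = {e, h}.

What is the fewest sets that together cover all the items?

3

Take {B2, B3, B4}. Their union is {a, b, c, d, e, f, g, h, i}, which is all 9 items.
Only B3 contains c, so B3 is forced; the remaining 4 items need at least 2 more sets (each remaining set adds at most 3) — so at least 3 sets are needed, and 3 is optimal.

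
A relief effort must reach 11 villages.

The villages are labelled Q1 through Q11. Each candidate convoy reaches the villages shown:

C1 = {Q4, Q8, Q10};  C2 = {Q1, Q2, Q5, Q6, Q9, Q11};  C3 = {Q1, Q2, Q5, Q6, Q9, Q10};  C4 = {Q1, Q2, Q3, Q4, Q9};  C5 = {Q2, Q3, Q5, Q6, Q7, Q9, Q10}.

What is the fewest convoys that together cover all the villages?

3

C1 and C2 and C5 together: C1 ∪ C2 ∪ C5 = {Q1, Q2, Q3, Q4, Q5, Q6, Q7, Q8, Q9, Q10, Q11} — every village is covered.
Only C5 contains Q7, so C5 is forced; the remaining 4 villages need at least 2 more convoys (each remaining convoy adds at most 2) — so at least 3 convoys are needed, and 3 is optimal.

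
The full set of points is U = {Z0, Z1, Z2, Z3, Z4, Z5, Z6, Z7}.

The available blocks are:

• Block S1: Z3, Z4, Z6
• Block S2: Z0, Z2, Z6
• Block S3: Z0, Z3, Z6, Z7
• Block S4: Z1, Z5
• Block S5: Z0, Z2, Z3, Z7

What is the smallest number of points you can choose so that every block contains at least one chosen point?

The 3 points {Z2, Z3, Z5} hit every block.
No choice of 2 points meets every block, so 3 is the minimum.

3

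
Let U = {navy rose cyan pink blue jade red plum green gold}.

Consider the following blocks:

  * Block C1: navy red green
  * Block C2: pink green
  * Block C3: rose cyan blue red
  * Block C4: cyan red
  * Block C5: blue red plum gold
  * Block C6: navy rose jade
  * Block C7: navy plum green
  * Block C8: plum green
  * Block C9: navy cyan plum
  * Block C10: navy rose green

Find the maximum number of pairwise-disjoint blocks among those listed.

3

C4, C6, C8 are pairwise disjoint (C4={cyan,red}; C6={navy,rose,jade}; C8={plum,green}).
Every remaining block overlaps one of these, and no 4 of the listed blocks are pairwise disjoint, so 3 is the maximum.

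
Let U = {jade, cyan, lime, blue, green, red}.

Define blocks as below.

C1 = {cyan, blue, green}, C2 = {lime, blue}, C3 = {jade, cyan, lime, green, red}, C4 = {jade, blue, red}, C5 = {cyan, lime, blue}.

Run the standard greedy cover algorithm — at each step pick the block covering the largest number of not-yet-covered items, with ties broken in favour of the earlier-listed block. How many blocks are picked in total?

Greedy: pick C3 (covers 5 new) → pick C1 (covers 1 new). Total picks: 2.

2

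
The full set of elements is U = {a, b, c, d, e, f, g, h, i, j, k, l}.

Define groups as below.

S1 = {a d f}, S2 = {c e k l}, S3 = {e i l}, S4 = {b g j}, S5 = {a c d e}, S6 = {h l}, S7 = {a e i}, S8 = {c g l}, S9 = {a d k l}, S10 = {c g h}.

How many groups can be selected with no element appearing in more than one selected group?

3

S1, S4, S6 are pairwise disjoint (S1={a,d,f}; S4={b,g,j}; S6={h,l}).
Every remaining group overlaps one of these, and no 4 of the listed groups are pairwise disjoint, so 3 is the maximum.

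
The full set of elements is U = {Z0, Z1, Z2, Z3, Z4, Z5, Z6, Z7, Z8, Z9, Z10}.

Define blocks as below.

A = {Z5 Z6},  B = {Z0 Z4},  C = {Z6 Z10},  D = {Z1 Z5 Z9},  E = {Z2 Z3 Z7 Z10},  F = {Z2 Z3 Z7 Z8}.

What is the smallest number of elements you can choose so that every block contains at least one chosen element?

4

The 4 elements {Z0, Z2, Z5, Z6} hit every block.
The blocks B, C, D, F are pairwise disjoint, so any hitting set needs a separate element for each — at least 4. Hence 4 is optimal.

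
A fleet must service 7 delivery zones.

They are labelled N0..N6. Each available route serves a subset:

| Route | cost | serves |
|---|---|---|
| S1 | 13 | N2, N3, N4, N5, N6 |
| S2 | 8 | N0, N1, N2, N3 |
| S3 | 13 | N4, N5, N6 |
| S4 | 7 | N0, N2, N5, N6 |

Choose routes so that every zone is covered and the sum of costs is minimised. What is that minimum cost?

21

S2, S3 together cover every zone (S2 ∪ S3 = {N0, N1, N2, N3, N4, N5, N6}); total cost 8 + 13 = 21.
The greedy pick S4, S2, S1 costs 28; no covering selection beats 21.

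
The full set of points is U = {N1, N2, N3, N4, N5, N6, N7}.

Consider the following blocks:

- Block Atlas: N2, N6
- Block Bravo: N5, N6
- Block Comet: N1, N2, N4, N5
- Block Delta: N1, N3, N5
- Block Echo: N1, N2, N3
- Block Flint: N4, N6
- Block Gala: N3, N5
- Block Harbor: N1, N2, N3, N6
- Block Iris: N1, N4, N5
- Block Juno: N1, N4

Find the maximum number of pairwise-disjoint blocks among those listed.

3

Atlas, Gala, Juno are pairwise disjoint (Atlas={N2,N6}; Gala={N3,N5}; Juno={N1,N4}).
Every remaining block overlaps one of these, and no 4 of the listed blocks are pairwise disjoint, so 3 is the maximum.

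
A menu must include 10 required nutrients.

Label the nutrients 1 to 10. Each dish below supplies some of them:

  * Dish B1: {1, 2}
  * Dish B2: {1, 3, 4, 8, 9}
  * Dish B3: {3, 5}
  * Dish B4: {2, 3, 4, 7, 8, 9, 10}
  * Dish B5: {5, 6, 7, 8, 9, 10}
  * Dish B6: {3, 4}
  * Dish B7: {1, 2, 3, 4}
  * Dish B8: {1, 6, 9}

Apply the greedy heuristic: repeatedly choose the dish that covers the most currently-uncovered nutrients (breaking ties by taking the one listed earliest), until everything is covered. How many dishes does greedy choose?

Greedy: pick B4 (covers 7 new) → pick B5 (covers 2 new) → pick B1 (covers 1 new). Total picks: 3.
(The true minimum cover uses only 2 dishes, so greedy is not optimal here.)

3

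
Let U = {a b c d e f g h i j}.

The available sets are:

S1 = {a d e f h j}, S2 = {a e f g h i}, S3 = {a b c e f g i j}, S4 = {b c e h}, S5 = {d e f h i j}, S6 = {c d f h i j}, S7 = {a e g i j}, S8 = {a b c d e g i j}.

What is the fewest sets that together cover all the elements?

2

Take {S1, S3}. Their union is {a, b, c, d, e, f, g, h, i, j}, which is all 10 elements.
No single set has all 10 elements (the largest, S3, has 8), so 2 is optimal.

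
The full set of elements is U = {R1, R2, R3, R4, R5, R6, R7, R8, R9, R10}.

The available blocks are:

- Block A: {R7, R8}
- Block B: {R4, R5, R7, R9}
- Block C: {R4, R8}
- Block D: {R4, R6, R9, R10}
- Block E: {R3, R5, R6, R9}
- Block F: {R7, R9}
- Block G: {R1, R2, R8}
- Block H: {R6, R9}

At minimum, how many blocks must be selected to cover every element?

4

D, E, F, and G cover everything between them: the union {R1, R2, R3, R4, R5, R6, R7, R8, R9, R10} is all of U.
No 3 of the 8 blocks cover everything (all 56 combinations miss at least one element), so 4 is optimal.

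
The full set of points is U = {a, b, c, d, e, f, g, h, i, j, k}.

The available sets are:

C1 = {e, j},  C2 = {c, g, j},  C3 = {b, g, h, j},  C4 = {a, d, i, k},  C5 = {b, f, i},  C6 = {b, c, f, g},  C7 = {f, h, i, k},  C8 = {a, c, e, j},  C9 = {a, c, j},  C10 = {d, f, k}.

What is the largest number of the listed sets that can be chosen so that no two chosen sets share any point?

3

C1, C4, C6 are pairwise disjoint (C1={e,j}; C4={a,d,i,k}; C6={b,c,f,g}).
Every remaining set overlaps one of these, and no 4 of the listed sets are pairwise disjoint, so 3 is the maximum.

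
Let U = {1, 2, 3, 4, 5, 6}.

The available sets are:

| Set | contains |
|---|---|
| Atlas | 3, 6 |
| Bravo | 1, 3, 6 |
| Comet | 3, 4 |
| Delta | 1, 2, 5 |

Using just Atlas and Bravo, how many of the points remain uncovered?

Union of Atlas, Bravo = {1, 3, 6}.
Not covered: 2, 4, 5 — 3 points.

3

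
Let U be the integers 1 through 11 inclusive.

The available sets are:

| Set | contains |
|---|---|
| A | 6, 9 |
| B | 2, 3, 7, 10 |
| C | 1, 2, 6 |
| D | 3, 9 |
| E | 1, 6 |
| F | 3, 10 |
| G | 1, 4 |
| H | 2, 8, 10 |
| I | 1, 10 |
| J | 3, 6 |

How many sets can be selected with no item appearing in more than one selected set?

3

A, F, G are pairwise disjoint (A={6,9}; F={3,10}; G={1,4}).
Every remaining set overlaps one of these, and no 4 of the listed sets are pairwise disjoint, so 3 is the maximum.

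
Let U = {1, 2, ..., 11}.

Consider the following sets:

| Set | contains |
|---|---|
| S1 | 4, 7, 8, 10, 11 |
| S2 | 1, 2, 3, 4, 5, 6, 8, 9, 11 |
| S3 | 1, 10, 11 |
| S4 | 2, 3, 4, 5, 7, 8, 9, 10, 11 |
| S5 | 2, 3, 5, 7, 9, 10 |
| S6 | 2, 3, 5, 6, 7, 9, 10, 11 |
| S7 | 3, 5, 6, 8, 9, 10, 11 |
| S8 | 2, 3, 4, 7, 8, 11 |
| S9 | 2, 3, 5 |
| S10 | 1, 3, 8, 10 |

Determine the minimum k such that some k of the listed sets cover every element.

2

S2 and S6 together: S2 ∪ S6 = {1, 2, 3, 4, 5, 6, 7, 8, 9, 10, 11} — every element is covered.
No single set has all 11 elements (the largest, S2, has 9), so 2 is optimal.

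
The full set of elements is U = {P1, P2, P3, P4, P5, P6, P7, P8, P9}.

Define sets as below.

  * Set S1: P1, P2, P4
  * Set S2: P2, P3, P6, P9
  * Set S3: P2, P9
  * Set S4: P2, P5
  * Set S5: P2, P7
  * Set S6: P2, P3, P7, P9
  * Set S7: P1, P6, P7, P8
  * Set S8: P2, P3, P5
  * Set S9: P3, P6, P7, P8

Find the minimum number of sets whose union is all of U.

4

S1 and S2 and S4 and S7 together: S1 ∪ S2 ∪ S4 ∪ S7 = {P1, P2, P3, P4, P5, P6, P7, P8, P9} — every element is covered.
No 3 of the 9 sets cover everything (all 84 combinations miss at least one element), so 4 is optimal.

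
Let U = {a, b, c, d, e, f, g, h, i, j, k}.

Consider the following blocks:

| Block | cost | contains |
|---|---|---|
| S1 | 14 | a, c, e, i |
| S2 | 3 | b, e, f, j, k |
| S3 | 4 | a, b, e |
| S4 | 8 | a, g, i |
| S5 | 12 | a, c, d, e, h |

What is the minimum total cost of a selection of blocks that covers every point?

S2, S4, S5 together cover every point (S2 ∪ S4 ∪ S5 = {a, b, c, d, e, f, g, h, i, j, k}); total cost 3 + 8 + 12 = 23.
No covering selection has total cost below 23.

23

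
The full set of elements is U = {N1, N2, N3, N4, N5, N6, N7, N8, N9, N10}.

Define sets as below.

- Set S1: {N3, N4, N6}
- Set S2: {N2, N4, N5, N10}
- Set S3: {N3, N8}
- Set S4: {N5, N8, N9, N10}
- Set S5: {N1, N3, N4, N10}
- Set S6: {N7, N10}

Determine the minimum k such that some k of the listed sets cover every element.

S1, S2, S4, S5, and S6 cover everything between them: the union {N1, N2, N3, N4, N5, N6, N7, N8, N9, N10} is all of U.
No 4 of the 6 sets cover everything (all 15 combinations miss at least one element), so 5 is optimal.

5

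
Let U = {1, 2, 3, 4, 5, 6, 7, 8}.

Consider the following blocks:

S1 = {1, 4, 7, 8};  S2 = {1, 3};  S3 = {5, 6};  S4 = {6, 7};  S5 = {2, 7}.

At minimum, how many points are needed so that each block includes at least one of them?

3

Take H = {3, 6, 7}. Each listed block contains at least one of these, so H is a hitting set of size 3.
The blocks S2, S3, S5 are pairwise disjoint, so any hitting set needs a separate point for each — at least 3. Hence 3 is optimal.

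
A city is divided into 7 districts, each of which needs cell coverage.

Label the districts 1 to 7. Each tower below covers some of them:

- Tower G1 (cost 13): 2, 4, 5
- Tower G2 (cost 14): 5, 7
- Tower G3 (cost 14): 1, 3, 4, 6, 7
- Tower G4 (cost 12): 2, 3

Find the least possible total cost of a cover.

G1, G3 together cover every district (G1 ∪ G3 = {1, 2, 3, 4, 5, 6, 7}); total cost 13 + 14 = 27.
No covering selection has total cost below 27.

27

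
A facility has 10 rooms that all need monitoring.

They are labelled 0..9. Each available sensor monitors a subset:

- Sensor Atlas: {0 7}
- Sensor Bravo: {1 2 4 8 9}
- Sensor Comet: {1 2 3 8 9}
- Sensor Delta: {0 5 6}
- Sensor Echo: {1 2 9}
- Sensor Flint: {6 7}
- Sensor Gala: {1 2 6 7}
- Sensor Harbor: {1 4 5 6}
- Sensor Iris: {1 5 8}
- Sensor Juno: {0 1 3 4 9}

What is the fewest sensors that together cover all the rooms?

3

Take {Atlas, Comet, Harbor}. Their union is {0, 1, 2, 3, 4, 5, 6, 7, 8, 9}, which is all 10 rooms.
No 2 of the 10 sensors cover everything (all 45 combinations miss at least one room), so 3 is optimal.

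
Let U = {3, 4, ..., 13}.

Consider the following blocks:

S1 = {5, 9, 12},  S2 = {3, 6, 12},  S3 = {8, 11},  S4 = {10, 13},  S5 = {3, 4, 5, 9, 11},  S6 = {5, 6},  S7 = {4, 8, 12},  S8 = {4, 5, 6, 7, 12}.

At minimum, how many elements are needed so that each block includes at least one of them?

4

The 4 elements {5, 11, 12, 13} hit every block.
No choice of 3 elements meets every block, so 4 is the minimum.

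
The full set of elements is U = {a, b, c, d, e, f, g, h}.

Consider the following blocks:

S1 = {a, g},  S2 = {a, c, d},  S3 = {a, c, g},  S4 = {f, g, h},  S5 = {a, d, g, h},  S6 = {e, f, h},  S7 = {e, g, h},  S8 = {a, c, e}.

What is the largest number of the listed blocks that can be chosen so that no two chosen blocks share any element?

S2, S7 are pairwise disjoint (S2={a,c,d}; S7={e,g,h}).
Every remaining block overlaps one of these, and no 3 of the listed blocks are pairwise disjoint, so 2 is the maximum.

2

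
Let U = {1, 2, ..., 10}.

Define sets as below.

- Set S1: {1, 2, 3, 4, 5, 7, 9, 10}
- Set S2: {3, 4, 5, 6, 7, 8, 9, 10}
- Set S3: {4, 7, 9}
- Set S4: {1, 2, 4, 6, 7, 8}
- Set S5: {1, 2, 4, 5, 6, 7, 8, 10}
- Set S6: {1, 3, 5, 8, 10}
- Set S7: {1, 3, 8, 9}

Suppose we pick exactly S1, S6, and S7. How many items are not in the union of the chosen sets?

1

Union of S1, S6, S7 = {1, 2, 3, 4, 5, 7, 8, 9, 10}.
Not covered: 6 — 1 item.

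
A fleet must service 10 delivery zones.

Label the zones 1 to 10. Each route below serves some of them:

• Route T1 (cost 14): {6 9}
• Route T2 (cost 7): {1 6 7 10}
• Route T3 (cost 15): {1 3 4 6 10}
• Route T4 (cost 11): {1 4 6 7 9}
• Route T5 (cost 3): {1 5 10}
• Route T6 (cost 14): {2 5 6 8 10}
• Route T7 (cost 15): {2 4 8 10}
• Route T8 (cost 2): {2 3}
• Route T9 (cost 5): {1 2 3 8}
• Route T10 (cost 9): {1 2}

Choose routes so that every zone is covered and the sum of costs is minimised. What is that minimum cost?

T4, T5, T9 together cover every zone (T4 ∪ T5 ∪ T9 = {1, 2, 3, 4, 5, 6, 7, 8, 9, 10}); total cost 11 + 3 + 5 = 19.
The greedy pick T5, T8, T4, T9 costs 21; no covering selection beats 19.

19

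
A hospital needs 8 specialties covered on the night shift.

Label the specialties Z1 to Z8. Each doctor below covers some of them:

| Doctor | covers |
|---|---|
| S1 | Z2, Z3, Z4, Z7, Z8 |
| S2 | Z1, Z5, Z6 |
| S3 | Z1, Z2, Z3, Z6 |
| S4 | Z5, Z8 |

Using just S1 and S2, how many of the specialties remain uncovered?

0

Union of S1, S2 = {Z1, Z2, Z3, Z4, Z5, Z6, Z7, Z8} — that's every specialty, so 0 are uncovered.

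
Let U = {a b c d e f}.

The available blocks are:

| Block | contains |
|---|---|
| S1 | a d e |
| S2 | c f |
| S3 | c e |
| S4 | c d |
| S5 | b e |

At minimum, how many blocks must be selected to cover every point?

Take {S1, S2, S5}. Their union is {a, b, c, d, e, f}, which is all 6 points.
Only S1 contains a, so S1 is forced; the remaining 3 points need at least 2 more blocks (each remaining block adds at most 2) — so at least 3 blocks are needed, and 3 is optimal.

3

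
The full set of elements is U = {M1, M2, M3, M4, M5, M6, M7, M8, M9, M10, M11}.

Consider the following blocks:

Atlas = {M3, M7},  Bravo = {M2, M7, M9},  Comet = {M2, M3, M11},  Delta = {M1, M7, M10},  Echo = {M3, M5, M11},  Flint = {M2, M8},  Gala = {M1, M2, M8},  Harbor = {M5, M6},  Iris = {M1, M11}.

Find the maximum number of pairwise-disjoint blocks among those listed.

4

Atlas, Flint, Harbor, Iris are pairwise disjoint (Atlas={M3,M7}; Flint={M2,M8}; Harbor={M5,M6}; Iris={M1,M11}).
Every remaining block overlaps one of these, and no 5 of the listed blocks are pairwise disjoint, so 4 is the maximum.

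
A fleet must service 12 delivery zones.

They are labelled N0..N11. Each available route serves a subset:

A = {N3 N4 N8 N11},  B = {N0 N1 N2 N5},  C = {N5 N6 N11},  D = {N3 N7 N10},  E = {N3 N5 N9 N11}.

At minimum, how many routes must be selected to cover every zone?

5

A and B and C and D and E together: A ∪ B ∪ C ∪ D ∪ E = {N0, N1, N2, N3, N4, N5, N6, N7, N8, N9, N10, N11} — every zone is covered.
No 4 of the 5 routes cover everything (all 5 combinations miss at least one zone), so 5 is optimal.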